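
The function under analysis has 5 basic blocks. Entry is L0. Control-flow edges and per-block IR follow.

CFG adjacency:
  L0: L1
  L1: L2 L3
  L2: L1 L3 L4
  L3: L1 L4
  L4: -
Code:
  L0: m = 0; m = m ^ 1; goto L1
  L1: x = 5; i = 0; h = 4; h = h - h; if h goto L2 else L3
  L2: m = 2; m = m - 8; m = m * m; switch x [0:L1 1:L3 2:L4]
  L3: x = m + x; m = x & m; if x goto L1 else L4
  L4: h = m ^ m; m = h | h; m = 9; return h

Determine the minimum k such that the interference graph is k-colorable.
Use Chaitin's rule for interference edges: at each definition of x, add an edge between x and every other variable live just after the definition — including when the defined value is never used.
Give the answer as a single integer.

Answer: 3

Derivation:
Block summaries:
  L0 def {m} use ∅
  L1 def {h,i,x} use ∅
  L2 def {m} use {x}
  L3 def {m,x} use {m,x}
  L4 def {h,m} use {m}

Liveness:
  L0 li=∅ lo={m}
  L1 li={m} lo={m,x}
  L2 li={x} lo={m,x}
  L3 li={m,x} lo={m}
  L4 li={m} lo=∅

Interference:
  h — {m,x}
  i — {m,x}
  m — {h,i,x}
  x — {h,i,m}

Colouring:
  {h,m,x} pairwise interfere (3-clique) ⇒ χ ≥ 3
  assign h→c2 i→c2 m→c0 x→c1 — no edge inside a register ⇒ χ ≤ 3
  χ = 3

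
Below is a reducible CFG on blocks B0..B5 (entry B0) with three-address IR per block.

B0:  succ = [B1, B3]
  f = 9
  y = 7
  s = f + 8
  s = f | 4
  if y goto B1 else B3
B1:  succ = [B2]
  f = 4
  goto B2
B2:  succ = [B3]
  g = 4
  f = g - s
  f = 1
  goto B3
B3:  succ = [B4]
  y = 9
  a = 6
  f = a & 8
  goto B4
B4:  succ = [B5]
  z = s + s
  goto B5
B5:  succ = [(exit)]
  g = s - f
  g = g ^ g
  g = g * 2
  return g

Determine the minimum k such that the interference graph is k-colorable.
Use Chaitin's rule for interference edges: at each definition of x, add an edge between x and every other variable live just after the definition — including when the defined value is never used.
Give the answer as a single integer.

Per-block:
  B0 def {f,s,y} use ∅
  B1 def {f} use ∅
  B2 def {f,g} use {s}
  B3 def {a,f,y} use ∅
  B4 def {z} use {s}
  B5 def {g} use {f,s}

Backward fixpoint:
  B0: in=∅ out={s}
  B1: in={s} out={s}
  B2: in={s} out={s}
  B3: in={s} out={f,s}
  B4: in={f,s} out={f,s}
  B5: in={f,s} out=∅

Interfere edges:
  a: {s}
  f: {s,y,z}
  g: {s}
  s: {a,f,g,y,z}
  y: {f,s}
  z: {f,s}

Chromatic number:
  {f,s,y} pairwise interfere (3-clique) ⇒ χ ≥ 3
  assign a→r1 f→r1 g→r1 s→r0 y→r2 z→r2 — no edge inside a register ⇒ χ ≤ 3
  χ = 3

Answer: 3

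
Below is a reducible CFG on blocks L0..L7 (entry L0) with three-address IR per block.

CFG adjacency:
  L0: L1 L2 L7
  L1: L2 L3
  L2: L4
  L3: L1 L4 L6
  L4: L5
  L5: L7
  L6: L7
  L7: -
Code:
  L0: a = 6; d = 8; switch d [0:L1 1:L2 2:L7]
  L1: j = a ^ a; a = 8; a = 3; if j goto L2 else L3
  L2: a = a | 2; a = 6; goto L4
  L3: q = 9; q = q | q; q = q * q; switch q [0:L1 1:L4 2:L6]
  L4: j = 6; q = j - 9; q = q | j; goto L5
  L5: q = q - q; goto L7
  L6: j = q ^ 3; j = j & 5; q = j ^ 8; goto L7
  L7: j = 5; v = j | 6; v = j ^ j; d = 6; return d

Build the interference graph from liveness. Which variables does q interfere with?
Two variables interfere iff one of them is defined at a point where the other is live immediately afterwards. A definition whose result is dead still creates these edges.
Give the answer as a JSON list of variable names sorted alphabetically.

Per-block:
  L0: {a,d} / ∅
  L1: {a,j} / {a}
  L2: {a} / {a}
  L3: {q} / ∅
  L4: {j,q} / ∅
  L5: {q} / {q}
  L6: {j,q} / {q}
  L7: {d,j,v} / ∅

Backward fixpoint:
  L0 li=∅ lo={a}
  L1 li={a} lo={a}
  L2 li={a} lo=∅
  L3 li={a} lo={a,q}
  L4 li=∅ lo={q}
  L5 li={q} lo=∅
  L6 li={q} lo=∅
  L7 li=∅ lo=∅

Interference:
  a — {d,j,q}
  d — {a}
  j — {a,q,v}
  q — {a,j}
  v — {j}

N(q) = ["a", "j"]

Answer: ["a", "j"]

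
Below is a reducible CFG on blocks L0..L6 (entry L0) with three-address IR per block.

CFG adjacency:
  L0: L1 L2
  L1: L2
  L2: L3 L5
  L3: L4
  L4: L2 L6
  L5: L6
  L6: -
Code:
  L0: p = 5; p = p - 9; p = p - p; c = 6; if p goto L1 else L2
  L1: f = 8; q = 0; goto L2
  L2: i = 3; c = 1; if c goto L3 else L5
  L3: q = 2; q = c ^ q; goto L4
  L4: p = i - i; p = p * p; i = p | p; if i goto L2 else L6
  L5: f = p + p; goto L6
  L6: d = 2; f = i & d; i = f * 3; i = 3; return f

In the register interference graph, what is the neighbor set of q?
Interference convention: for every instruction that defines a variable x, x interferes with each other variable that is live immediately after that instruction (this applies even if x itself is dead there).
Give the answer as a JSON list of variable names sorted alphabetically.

Per-block:
  L0 def {c,p} use ∅
  L1 def {f,q} use ∅
  L2 def {c,i} use ∅
  L3 def {q} use {c}
  L4 def {i,p} use {i}
  L5 def {f} use {p}
  L6 def {d,f,i} use {i}

Liveness:
  L0 li=∅ lo={p}
  L1 li={p} lo={p}
  L2 li={p} lo={c,i,p}
  L3 li={c,i} lo={i}
  L4 li={i} lo={i,p}
  L5 li={i,p} lo={i}
  L6 li={i} lo=∅

Interfere edges:
  c — {i,p,q}
  d — {i}
  f — {i,p}
  i — {c,d,f,p,q}
  p — {c,f,i,q}
  q — {c,i,p}

N(q) = ["c", "i", "p"]

Answer: ["c", "i", "p"]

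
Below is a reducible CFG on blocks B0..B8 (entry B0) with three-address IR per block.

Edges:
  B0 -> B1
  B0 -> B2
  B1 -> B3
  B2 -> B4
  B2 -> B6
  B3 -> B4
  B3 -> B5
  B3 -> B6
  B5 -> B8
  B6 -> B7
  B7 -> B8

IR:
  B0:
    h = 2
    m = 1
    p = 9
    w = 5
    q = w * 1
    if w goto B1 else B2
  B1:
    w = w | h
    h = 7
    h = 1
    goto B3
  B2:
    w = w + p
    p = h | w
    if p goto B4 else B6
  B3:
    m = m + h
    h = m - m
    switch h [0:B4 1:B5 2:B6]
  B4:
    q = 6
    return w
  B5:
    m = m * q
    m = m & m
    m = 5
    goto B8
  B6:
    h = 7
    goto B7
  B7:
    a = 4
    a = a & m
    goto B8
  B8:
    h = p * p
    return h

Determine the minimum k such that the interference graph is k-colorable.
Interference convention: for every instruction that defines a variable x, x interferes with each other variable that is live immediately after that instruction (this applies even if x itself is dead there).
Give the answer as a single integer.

def/use:
  B0: {h,m,p,q,w} / ∅
  B1: {h,w} / {h,w}
  B2: {p,w} / {h,p,w}
  B3: {h,m} / {h,m}
  B4: {q} / {w}
  B5: {m} / {m,q}
  B6: {h} / ∅
  B7: {a} / {m}
  B8: {h} / {p}

Backward fixpoint:
  B0 li=∅ lo={h,m,p,q,w}
  B1 li={h,m,p,q,w} lo={h,m,p,q,w}
  B2 li={h,m,p,w} lo={m,p,w}
  B3 li={h,m,p,q,w} lo={m,p,q,w}
  B4 li={w} lo=∅
  B5 li={m,p,q} lo={p}
  B6 li={m,p} lo={m,p}
  B7 li={m,p} lo={p}
  B8 li={p} lo=∅

Conflict graph:
  a: {m,p}
  h: {m,p,q,w}
  m: {a,h,p,q,w}
  p: {a,h,m,q,w}
  q: {h,m,p,w}
  w: {h,m,p,q}

Colouring:
  {h,m,p,q,w} pairwise interfere (5-clique) ⇒ χ ≥ 5
  assign a→R2 h→R2 m→R0 p→R1 q→R3 w→R4 — no edge inside a register ⇒ χ ≤ 5
  χ = 5

Answer: 5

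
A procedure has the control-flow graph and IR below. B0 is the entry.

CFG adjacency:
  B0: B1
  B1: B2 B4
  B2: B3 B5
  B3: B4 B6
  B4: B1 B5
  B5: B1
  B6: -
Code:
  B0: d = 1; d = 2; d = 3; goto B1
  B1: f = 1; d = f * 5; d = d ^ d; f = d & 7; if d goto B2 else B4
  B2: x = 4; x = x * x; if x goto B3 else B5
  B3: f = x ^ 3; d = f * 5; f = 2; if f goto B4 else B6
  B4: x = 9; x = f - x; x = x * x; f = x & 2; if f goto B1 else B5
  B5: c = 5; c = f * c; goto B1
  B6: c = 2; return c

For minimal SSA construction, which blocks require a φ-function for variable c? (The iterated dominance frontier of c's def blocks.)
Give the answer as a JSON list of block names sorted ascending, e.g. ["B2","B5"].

Answer: ["B1"]

Working:
idom tree: B1←B0 B2←B1 B3←B2 B4←B1 B5←B1 B6←B3
Dom∩ at merges:
  B1: preds {B0,B4,B5}: {B0} ∩ {B0,B1,B4} ∩ {B0,B1,B5} = {B0}; idom=B0
  B4: preds {B1,B3}: {B0,B1} ∩ {B0,B1,B2,B3} = {B0,B1}; idom=B1
  B5: preds {B2,B4}: {B0,B1,B2} ∩ {B0,B1,B4} = {B0,B1}; idom=B1

DF walk-up:
  B1←B0: walk · to B0
  B1←B4: walk B4→B1 to B0
  B1←B5: walk B5→B1 to B0
  B4←B1: walk · to B1
  B4←B3: walk B3→B2 to B1
  B5←B2: walk B2 to B1
  B5←B4: walk B4 to B1
  B0 → ∅
  B1 → {B1}
  B2 → {B4,B5}
  B3 → {B4}
  B4 → {B1,B5}
  B5 → {B1}
  B6 → ∅

φ for c: defs {B5,B6}
  DF⁺ = {B1}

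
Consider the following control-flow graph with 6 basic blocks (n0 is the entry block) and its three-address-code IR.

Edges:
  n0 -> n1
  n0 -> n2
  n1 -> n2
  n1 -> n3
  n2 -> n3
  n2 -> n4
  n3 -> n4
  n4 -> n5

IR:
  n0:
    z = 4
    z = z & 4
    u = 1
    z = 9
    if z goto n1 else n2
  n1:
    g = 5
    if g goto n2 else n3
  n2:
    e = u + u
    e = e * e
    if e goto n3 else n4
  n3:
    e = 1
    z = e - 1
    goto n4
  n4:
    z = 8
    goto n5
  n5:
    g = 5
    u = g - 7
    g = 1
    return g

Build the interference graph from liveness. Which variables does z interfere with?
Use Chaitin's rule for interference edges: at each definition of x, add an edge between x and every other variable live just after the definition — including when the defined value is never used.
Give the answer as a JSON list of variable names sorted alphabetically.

Answer: ["u"]

Derivation:
Block summaries:
  n0: {u,z} / ∅
  n1: {g} / ∅
  n2: {e} / {u}
  n3: {e,z} / ∅
  n4: {z} / ∅
  n5: {g,u} / ∅

Live sets:
  n0 li=∅ lo={u}
  n1 li={u} lo={u}
  n2 li={u} lo=∅
  n3 li=∅ lo=∅
  n4 li=∅ lo=∅
  n5 li=∅ lo=∅

Conflict graph:
  e — ∅
  g — {u}
  u — {g,z}
  z — {u}

N(z) = ["u"]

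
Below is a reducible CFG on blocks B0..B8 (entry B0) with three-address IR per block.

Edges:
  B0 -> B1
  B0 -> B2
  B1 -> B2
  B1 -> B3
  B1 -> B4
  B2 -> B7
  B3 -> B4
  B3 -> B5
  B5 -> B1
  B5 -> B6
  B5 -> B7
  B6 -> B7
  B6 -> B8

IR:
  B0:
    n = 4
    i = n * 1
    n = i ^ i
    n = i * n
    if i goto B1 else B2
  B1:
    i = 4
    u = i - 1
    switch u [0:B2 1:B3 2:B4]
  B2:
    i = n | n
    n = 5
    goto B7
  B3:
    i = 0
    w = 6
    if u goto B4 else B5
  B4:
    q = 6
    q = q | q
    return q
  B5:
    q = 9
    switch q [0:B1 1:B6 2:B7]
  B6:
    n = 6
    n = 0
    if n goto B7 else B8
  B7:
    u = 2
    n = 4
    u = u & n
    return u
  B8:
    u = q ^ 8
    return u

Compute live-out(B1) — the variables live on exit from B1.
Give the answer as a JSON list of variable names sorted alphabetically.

Block summaries:
  B0: def={i,n} ue=∅
  B1: def={i,u} ue=∅
  B2: def={i,n} ue={n}
  B3: def={i,w} ue={u}
  B4: def={q} ue=∅
  B5: def={q} ue=∅
  B6: def={n} ue=∅
  B7: def={n,u} ue=∅
  B8: def={u} ue={q}

Live sets:
  B0 li=∅ lo={n}
  B1 li={n} lo={n,u}
  B2 li={n} lo=∅
  B3 li={n,u} lo={n}
  B4 li=∅ lo=∅
  B5 li={n} lo={n,q}
  B6 li={q} lo={q}
  B7 li=∅ lo=∅
  B8 li={q} lo=∅

live-out(B1) = ["n", "u"]

Answer: ["n", "u"]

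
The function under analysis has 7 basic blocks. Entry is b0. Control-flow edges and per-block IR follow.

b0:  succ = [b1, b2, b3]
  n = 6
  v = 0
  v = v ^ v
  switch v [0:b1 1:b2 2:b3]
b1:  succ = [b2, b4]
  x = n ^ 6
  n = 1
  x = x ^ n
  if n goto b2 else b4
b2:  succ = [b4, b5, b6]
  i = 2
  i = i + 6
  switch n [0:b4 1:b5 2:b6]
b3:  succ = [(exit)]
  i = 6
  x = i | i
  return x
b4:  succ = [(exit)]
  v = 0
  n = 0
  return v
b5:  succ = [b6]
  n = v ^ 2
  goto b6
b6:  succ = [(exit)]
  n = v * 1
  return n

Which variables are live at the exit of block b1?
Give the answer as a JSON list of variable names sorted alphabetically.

Per-block:
  b0: def={n,v} ue=∅
  b1: def={n,x} ue={n}
  b2: def={i} ue={n}
  b3: def={i,x} ue=∅
  b4: def={n,v} ue=∅
  b5: def={n} ue={v}
  b6: def={n} ue={v}

Liveness:
  b0 li=∅ lo={n,v}
  b1 li={n,v} lo={n,v}
  b2 li={n,v} lo={v}
  b3 li=∅ lo=∅
  b4 li=∅ lo=∅
  b5 li={v} lo={v}
  b6 li={v} lo=∅

live-out(b1) = ["n", "v"]

Answer: ["n", "v"]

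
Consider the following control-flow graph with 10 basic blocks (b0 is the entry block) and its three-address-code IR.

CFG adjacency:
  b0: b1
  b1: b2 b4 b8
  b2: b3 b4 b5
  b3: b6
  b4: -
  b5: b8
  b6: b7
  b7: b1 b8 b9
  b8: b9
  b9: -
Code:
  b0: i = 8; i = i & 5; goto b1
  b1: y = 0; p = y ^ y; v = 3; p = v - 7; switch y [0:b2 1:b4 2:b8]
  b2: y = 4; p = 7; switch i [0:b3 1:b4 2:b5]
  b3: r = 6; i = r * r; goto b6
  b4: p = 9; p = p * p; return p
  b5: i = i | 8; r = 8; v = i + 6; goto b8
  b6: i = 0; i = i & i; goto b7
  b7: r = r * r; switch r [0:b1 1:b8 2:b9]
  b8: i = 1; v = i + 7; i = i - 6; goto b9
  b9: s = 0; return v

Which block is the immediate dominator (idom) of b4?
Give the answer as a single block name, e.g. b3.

idom tree: b1←b0 b2←b1 b3←b2 b4←b1 b5←b2 b6←b3 b7←b6 b8←b1 b9←b1
Dom at joins:
  b1: preds {b0,b7}: {b0} ∩ {b0,b1,b2,b3,b6,b7} = {b0}; idom=b0
  b4: preds {b1,b2}: {b0,b1} ∩ {b0,b1,b2} = {b0,b1}; idom=b1
  b8: preds {b1,b5,b7}: {b0,b1} ∩ {b0,b1,b2,b5} ∩ {b0,b1,b2,b3,b6,b7} = {b0,b1}; idom=b1
  b9: preds {b7,b8}: {b0,b1,b2,b3,b6,b7} ∩ {b0,b1,b8} = {b0,b1}; idom=b1

idom(b4) = b1

Answer: b1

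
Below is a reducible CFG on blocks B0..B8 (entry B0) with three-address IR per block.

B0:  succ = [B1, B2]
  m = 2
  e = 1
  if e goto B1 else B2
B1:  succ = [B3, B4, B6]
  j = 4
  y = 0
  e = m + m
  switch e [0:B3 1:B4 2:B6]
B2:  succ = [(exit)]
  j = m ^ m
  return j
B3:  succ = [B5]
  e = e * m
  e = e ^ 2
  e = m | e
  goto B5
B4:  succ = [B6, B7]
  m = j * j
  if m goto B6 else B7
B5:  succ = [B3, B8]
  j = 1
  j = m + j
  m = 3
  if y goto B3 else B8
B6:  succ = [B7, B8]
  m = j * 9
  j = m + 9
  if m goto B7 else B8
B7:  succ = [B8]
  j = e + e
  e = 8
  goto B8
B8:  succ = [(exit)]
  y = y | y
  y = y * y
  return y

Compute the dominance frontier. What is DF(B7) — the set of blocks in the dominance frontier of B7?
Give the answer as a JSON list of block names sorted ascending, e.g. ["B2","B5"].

idom tree: B1←B0 B2←B0 B3←B1 B4←B1 B5←B3 B6←B1 B7←B1 B8←B1
Join-block Dom:
  B3: preds {B1,B5}: {B0,B1} ∩ {B0,B1,B3,B5} = {B0,B1}; idom=B1
  B6: preds {B1,B4}: {B0,B1} ∩ {B0,B1,B4} = {B0,B1}; idom=B1
  B7: preds {B4,B6}: {B0,B1,B4} ∩ {B0,B1,B6} = {B0,B1}; idom=B1
  B8: preds {B5,B6,B7}: {B0,B1,B3,B5} ∩ {B0,B1,B6} ∩ {B0,B1,B7} = {B0,B1}; idom=B1

DF walk-up:
  join B3 pred B1: · stop@B1
  join B3 pred B5: B5→B3 stop@B1
  join B6 pred B1: · stop@B1
  join B6 pred B4: B4 stop@B1
  join B7 pred B4: B4 stop@B1
  join B7 pred B6: B6 stop@B1
  join B8 pred B5: B5→B3 stop@B1
  join B8 pred B6: B6 stop@B1
  join B8 pred B7: B7 stop@B1
  DF(B0)=∅
  DF(B1)=∅
  DF(B2)=∅
  DF(B3)={B3,B8}
  DF(B4)={B6,B7}
  DF(B5)={B3,B8}
  DF(B6)={B7,B8}
  DF(B7)={B8}
  DF(B8)=∅

DF(B7) = ["B8"]

Answer: ["B8"]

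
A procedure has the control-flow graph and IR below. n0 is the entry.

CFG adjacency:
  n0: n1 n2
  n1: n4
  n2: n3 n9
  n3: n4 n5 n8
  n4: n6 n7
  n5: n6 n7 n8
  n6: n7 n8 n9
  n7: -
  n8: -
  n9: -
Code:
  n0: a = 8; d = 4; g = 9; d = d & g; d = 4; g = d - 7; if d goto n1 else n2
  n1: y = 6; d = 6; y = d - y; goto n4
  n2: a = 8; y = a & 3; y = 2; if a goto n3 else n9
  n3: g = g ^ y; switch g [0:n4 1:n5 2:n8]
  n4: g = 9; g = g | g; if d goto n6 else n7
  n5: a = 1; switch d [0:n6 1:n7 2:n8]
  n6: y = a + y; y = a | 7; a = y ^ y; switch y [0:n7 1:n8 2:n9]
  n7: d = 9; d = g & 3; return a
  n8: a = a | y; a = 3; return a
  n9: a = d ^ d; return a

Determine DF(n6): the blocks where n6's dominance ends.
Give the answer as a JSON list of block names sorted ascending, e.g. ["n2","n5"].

Answer: ["n7", "n8", "n9"]

Working:
idom tree: n1←n0 n2←n0 n3←n2 n4←n0 n5←n3 n6←n0 n7←n0 n8←n0 n9←n0
Join-block Dom:
  n4: preds {n1,n3}: {n0,n1} ∩ {n0,n2,n3} = {n0}; idom=n0
  n6: preds {n4,n5}: {n0,n4} ∩ {n0,n2,n3,n5} = {n0}; idom=n0
  n7: preds {n4,n5,n6}: {n0,n4} ∩ {n0,n2,n3,n5} ∩ {n0,n6} = {n0}; idom=n0
  n8: preds {n3,n5,n6}: {n0,n2,n3} ∩ {n0,n2,n3,n5} ∩ {n0,n6} = {n0}; idom=n0
  n9: preds {n2,n6}: {n0,n2} ∩ {n0,n6} = {n0}; idom=n0

DF derivation:
  n4←n1: walk n1 to n0
  n4←n3: walk n3→n2 to n0
  n6←n4: walk n4 to n0
  n6←n5: walk n5→n3→n2 to n0
  n7←n4: walk n4 to n0
  n7←n5: walk n5→n3→n2 to n0
  n7←n6: walk n6 to n0
  n8←n3: walk n3→n2 to n0
  n8←n5: walk n5→n3→n2 to n0
  n8←n6: walk n6 to n0
  n9←n2: walk n2 to n0
  n9←n6: walk n6 to n0
  n0: DF=∅
  n1: DF={n4}
  n2: DF={n4,n6,n7,n8,n9}
  n3: DF={n4,n6,n7,n8}
  n4: DF={n6,n7}
  n5: DF={n6,n7,n8}
  n6: DF={n7,n8,n9}
  n7: DF=∅
  n8: DF=∅
  n9: DF=∅

DF(n6) = ["n7", "n8", "n9"]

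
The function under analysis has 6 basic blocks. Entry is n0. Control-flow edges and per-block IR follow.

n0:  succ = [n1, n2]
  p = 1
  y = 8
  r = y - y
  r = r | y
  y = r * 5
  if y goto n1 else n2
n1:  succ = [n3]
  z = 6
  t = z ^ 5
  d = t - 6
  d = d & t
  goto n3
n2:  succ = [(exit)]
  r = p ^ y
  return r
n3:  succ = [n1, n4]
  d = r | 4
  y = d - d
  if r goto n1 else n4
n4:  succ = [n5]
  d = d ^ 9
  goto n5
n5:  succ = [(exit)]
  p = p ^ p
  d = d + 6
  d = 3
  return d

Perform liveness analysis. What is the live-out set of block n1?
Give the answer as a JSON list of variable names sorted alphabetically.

def/use:
  n0 def {p,r,y} use ∅
  n1 def {d,t,z} use ∅
  n2 def {r} use {p,y}
  n3 def {d,y} use {r}
  n4 def {d} use {d}
  n5 def {d,p} use {d,p}

Liveness:
  live n0: ∅→{p,r,y}
  live n1: {p,r}→{p,r}
  live n2: {p,y}→∅
  live n3: {p,r}→{d,p,r}
  live n4: {d,p}→{d,p}
  live n5: {d,p}→∅

live-out(n1) = ["p", "r"]

Answer: ["p", "r"]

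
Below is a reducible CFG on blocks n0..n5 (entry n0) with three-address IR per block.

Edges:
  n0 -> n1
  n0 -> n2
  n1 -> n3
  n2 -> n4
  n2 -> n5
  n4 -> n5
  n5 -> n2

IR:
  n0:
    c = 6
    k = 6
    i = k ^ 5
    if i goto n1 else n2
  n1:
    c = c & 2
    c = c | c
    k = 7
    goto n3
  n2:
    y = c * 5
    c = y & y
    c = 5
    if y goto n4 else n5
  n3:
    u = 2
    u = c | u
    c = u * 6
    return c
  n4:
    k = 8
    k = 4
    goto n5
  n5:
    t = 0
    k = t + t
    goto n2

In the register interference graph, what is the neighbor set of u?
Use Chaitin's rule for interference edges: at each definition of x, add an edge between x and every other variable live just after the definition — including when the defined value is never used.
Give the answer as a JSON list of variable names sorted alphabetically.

Block summaries:
  n0: {c,i,k} / ∅
  n1: {c,k} / {c}
  n2: {c,y} / {c}
  n3: {c,u} / {c}
  n4: {k} / ∅
  n5: {k,t} / ∅

Liveness:
  live n0: ∅→{c}
  live n1: {c}→{c}
  live n2: {c}→{c}
  live n3: {c}→∅
  live n4: {c}→{c}
  live n5: {c}→{c}

Interference:
  c — {i,k,t,u,y}
  i — {c}
  k — {c}
  t — {c}
  u — {c}
  y — {c}

N(u) = ["c"]

Answer: ["c"]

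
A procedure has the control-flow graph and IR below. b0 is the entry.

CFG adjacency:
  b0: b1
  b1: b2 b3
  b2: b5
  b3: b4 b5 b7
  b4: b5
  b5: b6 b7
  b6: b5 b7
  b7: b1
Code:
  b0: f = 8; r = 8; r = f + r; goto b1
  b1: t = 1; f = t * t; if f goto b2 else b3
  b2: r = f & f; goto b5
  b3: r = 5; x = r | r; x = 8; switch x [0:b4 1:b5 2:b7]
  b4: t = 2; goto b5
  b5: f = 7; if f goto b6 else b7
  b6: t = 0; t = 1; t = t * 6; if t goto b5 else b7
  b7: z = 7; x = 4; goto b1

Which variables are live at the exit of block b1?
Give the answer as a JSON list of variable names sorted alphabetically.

Answer: ["f"]

Derivation:
def/use:
  b0: {f,r} / ∅
  b1: {f,t} / ∅
  b2: {r} / {f}
  b3: {r,x} / ∅
  b4: {t} / ∅
  b5: {f} / ∅
  b6: {t} / ∅
  b7: {x,z} / ∅

Live sets:
  b0: in=∅ out=∅
  b1: in=∅ out={f}
  b2: in={f} out=∅
  b3: in=∅ out=∅
  b4: in=∅ out=∅
  b5: in=∅ out=∅
  b6: in=∅ out=∅
  b7: in=∅ out=∅

live-out(b1) = ["f"]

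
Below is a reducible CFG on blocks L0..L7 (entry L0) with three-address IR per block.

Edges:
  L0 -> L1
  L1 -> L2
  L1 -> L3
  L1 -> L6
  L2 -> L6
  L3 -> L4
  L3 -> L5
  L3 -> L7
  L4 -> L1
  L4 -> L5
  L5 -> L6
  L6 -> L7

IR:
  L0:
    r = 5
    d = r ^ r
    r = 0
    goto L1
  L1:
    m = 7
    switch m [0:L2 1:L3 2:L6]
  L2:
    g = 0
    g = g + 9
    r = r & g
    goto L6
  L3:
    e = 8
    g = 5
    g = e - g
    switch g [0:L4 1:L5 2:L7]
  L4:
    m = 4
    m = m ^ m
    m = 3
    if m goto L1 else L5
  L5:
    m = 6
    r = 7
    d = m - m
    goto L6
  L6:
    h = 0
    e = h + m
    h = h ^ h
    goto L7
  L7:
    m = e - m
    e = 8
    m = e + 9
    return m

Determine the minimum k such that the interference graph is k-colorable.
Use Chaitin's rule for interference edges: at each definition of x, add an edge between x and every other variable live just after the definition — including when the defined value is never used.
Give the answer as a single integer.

def/use:
  L0 def {d,r} use ∅
  L1 def {m} use ∅
  L2 def {g,r} use {r}
  L3 def {e,g} use ∅
  L4 def {m} use ∅
  L5 def {d,m,r} use ∅
  L6 def {e,h} use {m}
  L7 def {e,m} use {e,m}

Backward fixpoint:
  live L0: ∅→{r}
  live L1: {r}→{m,r}
  live L2: {m,r}→{m}
  live L3: {m,r}→{e,m,r}
  live L4: {r}→{r}
  live L5: ∅→{m}
  live L6: {m}→{e,m}
  live L7: {e,m}→∅

Interference:
  d — {m}
  e — {g,h,m,r}
  g — {e,m,r}
  h — {e,m}
  m — {d,e,g,h,r}
  r — {e,g,m}

Registers:
  {e,g,m,r} pairwise interfere (4-clique) ⇒ χ ≥ 4
  4-colouring: c0={m}  c1={d,e}  c2={g,h}  c3={r}
  χ = 4

Answer: 4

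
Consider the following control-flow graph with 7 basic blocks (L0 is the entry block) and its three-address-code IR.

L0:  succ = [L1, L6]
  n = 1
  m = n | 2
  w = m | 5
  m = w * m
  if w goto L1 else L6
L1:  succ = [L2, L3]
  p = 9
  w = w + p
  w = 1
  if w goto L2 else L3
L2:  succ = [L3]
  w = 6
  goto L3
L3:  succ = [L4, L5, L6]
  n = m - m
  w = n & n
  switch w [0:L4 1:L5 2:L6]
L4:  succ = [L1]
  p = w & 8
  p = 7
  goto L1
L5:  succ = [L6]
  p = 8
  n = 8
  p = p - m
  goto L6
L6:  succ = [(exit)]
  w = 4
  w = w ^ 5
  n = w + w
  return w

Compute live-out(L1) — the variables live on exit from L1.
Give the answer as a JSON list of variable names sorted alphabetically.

Answer: ["m"]

Analysis:
Block summaries:
  L0 def {m,n,w} use ∅
  L1 def {p,w} use {w}
  L2 def {w} use ∅
  L3 def {n,w} use {m}
  L4 def {p} use {w}
  L5 def {n,p} use {m}
  L6 def {n,w} use ∅

Liveness:
  L0 li=∅ lo={m,w}
  L1 li={m,w} lo={m}
  L2 li={m} lo={m}
  L3 li={m} lo={m,w}
  L4 li={m,w} lo={m,w}
  L5 li={m} lo=∅
  L6 li=∅ lo=∅

live-out(L1) = ["m"]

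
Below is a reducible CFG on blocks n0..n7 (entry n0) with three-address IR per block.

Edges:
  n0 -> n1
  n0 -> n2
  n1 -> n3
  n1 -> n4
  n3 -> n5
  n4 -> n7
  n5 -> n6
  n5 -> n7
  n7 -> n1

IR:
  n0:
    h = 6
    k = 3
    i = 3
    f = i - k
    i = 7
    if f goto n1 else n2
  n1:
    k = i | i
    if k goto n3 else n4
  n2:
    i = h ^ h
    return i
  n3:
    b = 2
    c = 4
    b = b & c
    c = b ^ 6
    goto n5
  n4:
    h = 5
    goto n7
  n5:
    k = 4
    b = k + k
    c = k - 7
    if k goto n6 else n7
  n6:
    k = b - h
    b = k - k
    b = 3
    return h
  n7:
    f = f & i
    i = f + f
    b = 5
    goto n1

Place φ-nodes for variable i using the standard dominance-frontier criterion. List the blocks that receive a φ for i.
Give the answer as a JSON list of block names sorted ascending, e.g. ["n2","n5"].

Answer: ["n1"]

Working:
idom tree: n1←n0 n2←n0 n3←n1 n4←n1 n5←n3 n6←n5 n7←n1
Dom at joins:
  n1: preds {n0,n7}: {n0} ∩ {n0,n1,n7} = {n0}; idom=n0
  n7: preds {n4,n5}: {n0,n1,n4} ∩ {n0,n1,n3,n5} = {n0,n1}; idom=n1

DF walk-up:
  join n1 pred n0: · stop@n0
  join n1 pred n7: n7→n1 stop@n0
  join n7 pred n4: n4 stop@n1
  join n7 pred n5: n5→n3 stop@n1
  DF(n0)=∅
  DF(n1)={n1}
  DF(n2)=∅
  DF(n3)={n7}
  DF(n4)={n7}
  DF(n5)={n7}
  DF(n6)=∅
  DF(n7)={n1}

φ for i: defs {n0,n2,n7}
  DF⁺ = {n1}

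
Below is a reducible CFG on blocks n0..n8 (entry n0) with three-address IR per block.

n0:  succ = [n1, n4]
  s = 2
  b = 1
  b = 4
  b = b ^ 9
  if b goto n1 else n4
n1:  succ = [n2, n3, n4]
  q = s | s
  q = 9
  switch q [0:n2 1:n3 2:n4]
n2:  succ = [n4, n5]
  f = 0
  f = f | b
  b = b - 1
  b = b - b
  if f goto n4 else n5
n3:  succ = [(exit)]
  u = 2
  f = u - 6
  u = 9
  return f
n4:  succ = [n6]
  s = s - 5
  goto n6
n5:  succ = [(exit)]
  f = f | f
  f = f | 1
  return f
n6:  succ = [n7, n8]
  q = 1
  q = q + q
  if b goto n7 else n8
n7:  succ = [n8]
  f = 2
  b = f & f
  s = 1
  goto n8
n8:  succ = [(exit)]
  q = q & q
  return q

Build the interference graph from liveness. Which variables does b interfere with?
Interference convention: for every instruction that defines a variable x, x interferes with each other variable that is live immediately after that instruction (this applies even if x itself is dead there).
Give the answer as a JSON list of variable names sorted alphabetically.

Answer: ["f", "q", "s"]

Derivation:
Block summaries:
  n0: {b,s} / ∅
  n1: {q} / {s}
  n2: {b,f} / {b}
  n3: {f,u} / ∅
  n4: {s} / {s}
  n5: {f} / {f}
  n6: {q} / {b}
  n7: {b,f,s} / ∅
  n8: {q} / {q}

Liveness:
  n0: in=∅ out={b,s}
  n1: in={b,s} out={b,s}
  n2: in={b,s} out={b,f,s}
  n3: in=∅ out=∅
  n4: in={b,s} out={b}
  n5: in={f} out=∅
  n6: in={b} out={q}
  n7: in={q} out={q}
  n8: in={q} out=∅

Interfere edges:
  b: {f,q,s}
  f: {b,q,s,u}
  q: {b,f,s}
  s: {b,f,q}
  u: {f}

N(b) = ["f", "q", "s"]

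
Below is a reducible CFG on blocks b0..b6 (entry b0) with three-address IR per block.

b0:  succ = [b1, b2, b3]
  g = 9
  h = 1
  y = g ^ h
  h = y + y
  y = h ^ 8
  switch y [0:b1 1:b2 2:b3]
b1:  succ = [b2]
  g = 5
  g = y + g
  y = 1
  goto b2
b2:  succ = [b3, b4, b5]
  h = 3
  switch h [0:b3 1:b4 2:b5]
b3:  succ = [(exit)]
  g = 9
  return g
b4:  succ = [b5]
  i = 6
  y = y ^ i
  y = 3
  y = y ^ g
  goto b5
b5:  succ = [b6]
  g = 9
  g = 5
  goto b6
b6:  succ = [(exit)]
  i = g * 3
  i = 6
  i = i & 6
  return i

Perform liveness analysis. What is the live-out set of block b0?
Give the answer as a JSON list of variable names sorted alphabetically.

Block summaries:
  b0: {g,h,y} / ∅
  b1: {g,y} / {y}
  b2: {h} / ∅
  b3: {g} / ∅
  b4: {i,y} / {g,y}
  b5: {g} / ∅
  b6: {i} / {g}

Live sets:
  b0: in=∅ out={g,y}
  b1: in={y} out={g,y}
  b2: in={g,y} out={g,y}
  b3: in=∅ out=∅
  b4: in={g,y} out=∅
  b5: in=∅ out={g}
  b6: in={g} out=∅

live-out(b0) = ["g", "y"]

Answer: ["g", "y"]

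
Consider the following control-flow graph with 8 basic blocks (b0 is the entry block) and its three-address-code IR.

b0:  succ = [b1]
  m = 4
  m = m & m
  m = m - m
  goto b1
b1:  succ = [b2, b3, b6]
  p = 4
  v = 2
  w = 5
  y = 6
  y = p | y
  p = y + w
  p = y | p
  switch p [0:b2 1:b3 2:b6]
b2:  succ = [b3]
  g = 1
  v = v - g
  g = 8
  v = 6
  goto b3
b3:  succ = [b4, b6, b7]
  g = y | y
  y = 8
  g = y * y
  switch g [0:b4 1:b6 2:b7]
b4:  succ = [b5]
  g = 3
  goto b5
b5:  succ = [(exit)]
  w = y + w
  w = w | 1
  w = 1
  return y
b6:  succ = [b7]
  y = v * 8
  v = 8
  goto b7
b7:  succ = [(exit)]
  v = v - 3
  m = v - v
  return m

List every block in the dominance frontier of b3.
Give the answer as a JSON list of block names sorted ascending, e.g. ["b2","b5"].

idom tree: b1←b0 b2←b1 b3←b1 b4←b3 b5←b4 b6←b1 b7←b1
Dom∩ at merges:
  b3: preds {b1,b2}: {b0,b1} ∩ {b0,b1,b2} = {b0,b1}; idom=b1
  b6: preds {b1,b3}: {b0,b1} ∩ {b0,b1,b3} = {b0,b1}; idom=b1
  b7: preds {b3,b6}: {b0,b1,b3} ∩ {b0,b1,b6} = {b0,b1}; idom=b1

DF derivation:
  join b3 pred b1: · stop@b1
  join b3 pred b2: b2 stop@b1
  join b6 pred b1: · stop@b1
  join b6 pred b3: b3 stop@b1
  join b7 pred b3: b3 stop@b1
  join b7 pred b6: b6 stop@b1
  b0: DF=∅
  b1: DF=∅
  b2: DF={b3}
  b3: DF={b6,b7}
  b4: DF=∅
  b5: DF=∅
  b6: DF={b7}
  b7: DF=∅

DF(b3) = ["b6", "b7"]

Answer: ["b6", "b7"]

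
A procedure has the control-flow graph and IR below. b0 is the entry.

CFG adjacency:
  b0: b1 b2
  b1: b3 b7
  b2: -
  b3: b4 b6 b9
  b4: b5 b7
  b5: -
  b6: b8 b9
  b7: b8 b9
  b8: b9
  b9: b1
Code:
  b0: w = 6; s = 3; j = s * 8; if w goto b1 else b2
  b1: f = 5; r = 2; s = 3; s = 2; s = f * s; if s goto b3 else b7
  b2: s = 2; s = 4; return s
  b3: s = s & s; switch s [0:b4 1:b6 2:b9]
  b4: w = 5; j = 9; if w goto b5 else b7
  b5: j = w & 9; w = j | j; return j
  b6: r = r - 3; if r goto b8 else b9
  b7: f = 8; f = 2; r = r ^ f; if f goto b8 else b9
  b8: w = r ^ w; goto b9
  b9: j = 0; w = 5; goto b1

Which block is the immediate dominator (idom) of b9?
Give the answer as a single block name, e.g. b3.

idom tree: b1←b0 b2←b0 b3←b1 b4←b3 b5←b4 b6←b3 b7←b1 b8←b1 b9←b1
Dom at joins:
  b1: preds {b0,b9}: {b0} ∩ {b0,b1,b9} = {b0}; idom=b0
  b7: preds {b1,b4}: {b0,b1} ∩ {b0,b1,b3,b4} = {b0,b1}; idom=b1
  b8: preds {b6,b7}: {b0,b1,b3,b6} ∩ {b0,b1,b7} = {b0,b1}; idom=b1
  b9: preds {b3,b6,b7,b8}: {b0,b1,b3} ∩ {b0,b1,b3,b6} ∩ {b0,b1,b7} ∩ {b0,b1,b8} = {b0,b1}; idom=b1

idom(b9) = b1

Answer: b1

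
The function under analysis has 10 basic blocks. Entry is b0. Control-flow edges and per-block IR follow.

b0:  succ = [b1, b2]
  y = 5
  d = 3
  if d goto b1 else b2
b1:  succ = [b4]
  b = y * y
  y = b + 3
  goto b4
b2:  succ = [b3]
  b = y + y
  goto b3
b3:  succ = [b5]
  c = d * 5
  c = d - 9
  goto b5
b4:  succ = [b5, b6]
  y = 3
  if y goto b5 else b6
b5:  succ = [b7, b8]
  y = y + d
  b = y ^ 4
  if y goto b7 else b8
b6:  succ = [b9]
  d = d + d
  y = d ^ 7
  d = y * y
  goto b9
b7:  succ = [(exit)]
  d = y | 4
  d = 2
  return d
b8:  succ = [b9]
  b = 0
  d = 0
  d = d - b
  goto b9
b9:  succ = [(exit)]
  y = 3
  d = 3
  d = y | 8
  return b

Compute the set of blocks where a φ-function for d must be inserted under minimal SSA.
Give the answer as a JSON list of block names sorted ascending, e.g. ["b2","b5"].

Answer: ["b9"]

Analysis:
idom tree: b1←b0 b2←b0 b3←b2 b4←b1 b5←b0 b6←b4 b7←b5 b8←b5 b9←b0
Join-block Dom:
  b5: preds {b3,b4}: {b0,b2,b3} ∩ {b0,b1,b4} = {b0}; idom=b0
  b9: preds {b6,b8}: {b0,b1,b4,b6} ∩ {b0,b5,b8} = {b0}; idom=b0

Frontier:
  join b5 pred b3: b3→b2 stop@b0
  join b5 pred b4: b4→b1 stop@b0
  join b9 pred b6: b6→b4→b1 stop@b0
  join b9 pred b8: b8→b5 stop@b0
  b0: DF=∅
  b1: DF={b5,b9}
  b2: DF={b5}
  b3: DF={b5}
  b4: DF={b5,b9}
  b5: DF={b9}
  b6: DF={b9}
  b7: DF=∅
  b8: DF={b9}
  b9: DF=∅

φ for d: defs {b0,b6,b7,b8,b9}
  DF⁺ = {b9}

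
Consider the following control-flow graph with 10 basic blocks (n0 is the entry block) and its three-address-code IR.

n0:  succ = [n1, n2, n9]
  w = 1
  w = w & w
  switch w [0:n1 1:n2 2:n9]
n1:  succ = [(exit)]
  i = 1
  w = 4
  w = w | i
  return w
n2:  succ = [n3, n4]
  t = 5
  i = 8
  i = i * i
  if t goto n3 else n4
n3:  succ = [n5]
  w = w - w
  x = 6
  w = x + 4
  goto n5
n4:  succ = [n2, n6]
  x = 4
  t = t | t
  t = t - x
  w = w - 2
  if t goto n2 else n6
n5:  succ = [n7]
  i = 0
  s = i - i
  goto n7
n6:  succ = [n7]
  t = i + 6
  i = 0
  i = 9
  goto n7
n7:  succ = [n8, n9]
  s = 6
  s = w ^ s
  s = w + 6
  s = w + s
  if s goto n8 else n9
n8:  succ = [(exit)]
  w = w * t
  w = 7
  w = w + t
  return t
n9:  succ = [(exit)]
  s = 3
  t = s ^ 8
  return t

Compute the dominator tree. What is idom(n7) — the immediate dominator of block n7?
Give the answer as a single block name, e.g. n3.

Answer: n2

Analysis:
idom tree: n1←n0 n2←n0 n3←n2 n4←n2 n5←n3 n6←n4 n7←n2 n8←n7 n9←n0
Dom at joins:
  n2: preds {n0,n4}: {n0} ∩ {n0,n2,n4} = {n0}; idom=n0
  n7: preds {n5,n6}: {n0,n2,n3,n5} ∩ {n0,n2,n4,n6} = {n0,n2}; idom=n2
  n9: preds {n0,n7}: {n0} ∩ {n0,n2,n7} = {n0}; idom=n0

idom(n7) = n2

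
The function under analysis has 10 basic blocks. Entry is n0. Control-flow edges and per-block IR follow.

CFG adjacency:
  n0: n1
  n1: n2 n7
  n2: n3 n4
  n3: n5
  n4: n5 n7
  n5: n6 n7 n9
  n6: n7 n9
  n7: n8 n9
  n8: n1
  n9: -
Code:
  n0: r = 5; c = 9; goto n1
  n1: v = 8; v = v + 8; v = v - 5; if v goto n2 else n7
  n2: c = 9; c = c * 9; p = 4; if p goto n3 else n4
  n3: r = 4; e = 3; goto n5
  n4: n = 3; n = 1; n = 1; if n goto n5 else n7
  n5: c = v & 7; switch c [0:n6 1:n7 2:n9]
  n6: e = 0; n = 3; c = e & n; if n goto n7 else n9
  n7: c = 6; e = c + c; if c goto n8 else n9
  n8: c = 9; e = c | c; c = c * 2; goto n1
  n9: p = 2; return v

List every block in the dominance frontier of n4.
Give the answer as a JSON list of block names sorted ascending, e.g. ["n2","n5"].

idom tree: n1←n0 n2←n1 n3←n2 n4←n2 n5←n2 n6←n5 n7←n1 n8←n7 n9←n1
Dom∩ at merges:
  n1: preds {n0,n8}: {n0} ∩ {n0,n1,n7,n8} = {n0}; idom=n0
  n5: preds {n3,n4}: {n0,n1,n2,n3} ∩ {n0,n1,n2,n4} = {n0,n1,n2}; idom=n2
  n7: preds {n1,n4,n5,n6}: {n0,n1} ∩ {n0,n1,n2,n4} ∩ {n0,n1,n2,n5} ∩ {n0,n1,n2,n5,n6} = {n0,n1}; idom=n1
  n9: preds {n5,n6,n7}: {n0,n1,n2,n5} ∩ {n0,n1,n2,n5,n6} ∩ {n0,n1,n7} = {n0,n1}; idom=n1

DF walk-up:
  join n1 pred n0: · stop@n0
  join n1 pred n8: n8→n7→n1 stop@n0
  join n5 pred n3: n3 stop@n2
  join n5 pred n4: n4 stop@n2
  join n7 pred n1: · stop@n1
  join n7 pred n4: n4→n2 stop@n1
  join n7 pred n5: n5→n2 stop@n1
  join n7 pred n6: n6→n5→n2 stop@n1
  join n9 pred n5: n5→n2 stop@n1
  join n9 pred n6: n6→n5→n2 stop@n1
  join n9 pred n7: n7 stop@n1
  n0 → ∅
  n1 → {n1}
  n2 → {n7,n9}
  n3 → {n5}
  n4 → {n5,n7}
  n5 → {n7,n9}
  n6 → {n7,n9}
  n7 → {n1,n9}
  n8 → {n1}
  n9 → ∅

DF(n4) = ["n5", "n7"]

Answer: ["n5", "n7"]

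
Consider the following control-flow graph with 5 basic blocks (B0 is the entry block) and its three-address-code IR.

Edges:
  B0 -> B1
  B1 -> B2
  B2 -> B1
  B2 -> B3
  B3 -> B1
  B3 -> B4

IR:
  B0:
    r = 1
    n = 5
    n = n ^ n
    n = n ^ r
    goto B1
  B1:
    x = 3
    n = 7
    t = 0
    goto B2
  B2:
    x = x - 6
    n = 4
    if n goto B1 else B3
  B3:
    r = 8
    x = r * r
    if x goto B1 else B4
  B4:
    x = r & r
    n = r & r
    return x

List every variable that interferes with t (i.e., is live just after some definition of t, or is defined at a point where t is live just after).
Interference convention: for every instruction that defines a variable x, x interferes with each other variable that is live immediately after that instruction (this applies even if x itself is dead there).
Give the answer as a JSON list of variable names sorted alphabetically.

Answer: ["x"]

Working:
Block summaries:
  B0: def={n,r} ue=∅
  B1: def={n,t,x} ue=∅
  B2: def={n,x} ue={x}
  B3: def={r,x} ue=∅
  B4: def={n,x} ue={r}

Backward fixpoint:
  B0 li=∅ lo=∅
  B1 li=∅ lo={x}
  B2 li={x} lo=∅
  B3 li=∅ lo={r}
  B4 li={r} lo=∅

Interference:
  n — {r,x}
  r — {n,x}
  t — {x}
  x — {n,r,t}

N(t) = ["x"]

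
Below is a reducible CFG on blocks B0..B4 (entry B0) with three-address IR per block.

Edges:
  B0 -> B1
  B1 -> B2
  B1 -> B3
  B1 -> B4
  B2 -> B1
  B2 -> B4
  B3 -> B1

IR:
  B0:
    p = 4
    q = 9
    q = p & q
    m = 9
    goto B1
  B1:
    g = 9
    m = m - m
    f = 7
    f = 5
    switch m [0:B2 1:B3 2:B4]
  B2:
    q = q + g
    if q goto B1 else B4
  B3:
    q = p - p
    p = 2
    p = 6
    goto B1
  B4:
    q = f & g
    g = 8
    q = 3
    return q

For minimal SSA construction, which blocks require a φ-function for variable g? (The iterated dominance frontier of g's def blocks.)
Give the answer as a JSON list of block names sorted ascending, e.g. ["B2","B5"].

idom tree: B1←B0 B2←B1 B3←B1 B4←B1
Join-block Dom:
  B1: preds {B0,B2,B3}: {B0} ∩ {B0,B1,B2} ∩ {B0,B1,B3} = {B0}; idom=B0
  B4: preds {B1,B2}: {B0,B1} ∩ {B0,B1,B2} = {B0,B1}; idom=B1

Frontier:
  B1←B0: walk · to B0
  B1←B2: walk B2→B1 to B0
  B1←B3: walk B3→B1 to B0
  B4←B1: walk · to B1
  B4←B2: walk B2 to B1
  B0: DF=∅
  B1: DF={B1}
  B2: DF={B1,B4}
  B3: DF={B1}
  B4: DF=∅

φ for g: defs {B1,B4}
  DF⁺ = {B1}

Answer: ["B1"]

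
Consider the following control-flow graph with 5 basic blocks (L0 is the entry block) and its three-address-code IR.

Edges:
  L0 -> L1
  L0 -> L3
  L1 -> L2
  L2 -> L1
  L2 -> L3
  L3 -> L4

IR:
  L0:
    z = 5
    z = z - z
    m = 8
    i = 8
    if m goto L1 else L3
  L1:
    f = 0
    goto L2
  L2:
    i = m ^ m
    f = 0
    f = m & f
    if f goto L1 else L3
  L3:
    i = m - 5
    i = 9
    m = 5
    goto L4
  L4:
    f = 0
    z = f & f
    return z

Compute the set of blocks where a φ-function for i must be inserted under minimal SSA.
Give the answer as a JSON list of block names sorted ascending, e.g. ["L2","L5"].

idom tree: L1←L0 L2←L1 L3←L0 L4←L3
Dom∩ at merges:
  L1: preds {L0,L2}: {L0} ∩ {L0,L1,L2} = {L0}; idom=L0
  L3: preds {L0,L2}: {L0} ∩ {L0,L1,L2} = {L0}; idom=L0

DF walk-up:
  join L1 pred L0: · stop@L0
  join L1 pred L2: L2→L1 stop@L0
  join L3 pred L0: · stop@L0
  join L3 pred L2: L2→L1 stop@L0
  L0: DF=∅
  L1: DF={L1,L3}
  L2: DF={L1,L3}
  L3: DF=∅
  L4: DF=∅

φ for i: defs {L0,L2,L3}
  DF⁺ = {L1,L3}

Answer: ["L1", "L3"]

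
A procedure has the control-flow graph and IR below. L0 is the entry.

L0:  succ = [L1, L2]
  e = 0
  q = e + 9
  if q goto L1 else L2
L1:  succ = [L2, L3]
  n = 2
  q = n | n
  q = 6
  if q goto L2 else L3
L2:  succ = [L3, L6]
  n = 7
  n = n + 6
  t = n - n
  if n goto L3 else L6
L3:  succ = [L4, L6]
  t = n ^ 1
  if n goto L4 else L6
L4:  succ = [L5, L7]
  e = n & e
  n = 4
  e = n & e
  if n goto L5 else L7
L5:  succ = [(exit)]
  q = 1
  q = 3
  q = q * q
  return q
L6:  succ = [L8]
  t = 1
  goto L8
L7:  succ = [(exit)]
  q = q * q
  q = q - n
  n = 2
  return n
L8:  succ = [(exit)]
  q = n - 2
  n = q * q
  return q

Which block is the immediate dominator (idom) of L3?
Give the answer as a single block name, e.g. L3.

Answer: L0

Derivation:
idom tree: L1←L0 L2←L0 L3←L0 L4←L3 L5←L4 L6←L0 L7←L4 L8←L6
Dom∩ at merges:
  L2: preds {L0,L1}: {L0} ∩ {L0,L1} = {L0}; idom=L0
  L3: preds {L1,L2}: {L0,L1} ∩ {L0,L2} = {L0}; idom=L0
  L6: preds {L2,L3}: {L0,L2} ∩ {L0,L3} = {L0}; idom=L0

idom(L3) = L0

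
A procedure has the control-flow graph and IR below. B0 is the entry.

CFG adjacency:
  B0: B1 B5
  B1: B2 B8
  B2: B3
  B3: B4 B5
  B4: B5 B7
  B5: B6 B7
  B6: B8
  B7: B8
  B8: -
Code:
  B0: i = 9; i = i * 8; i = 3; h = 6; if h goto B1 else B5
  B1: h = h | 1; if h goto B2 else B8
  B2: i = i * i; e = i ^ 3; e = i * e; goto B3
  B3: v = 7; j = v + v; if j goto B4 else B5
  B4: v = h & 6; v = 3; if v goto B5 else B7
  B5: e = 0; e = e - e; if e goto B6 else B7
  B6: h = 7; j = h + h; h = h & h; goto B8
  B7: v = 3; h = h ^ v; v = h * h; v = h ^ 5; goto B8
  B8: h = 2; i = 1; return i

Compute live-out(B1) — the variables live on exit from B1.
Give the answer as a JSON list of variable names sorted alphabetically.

Block summaries:
  B0 def {h,i} use ∅
  B1 def {h} use {h}
  B2 def {e,i} use {i}
  B3 def {j,v} use ∅
  B4 def {v} use {h}
  B5 def {e} use ∅
  B6 def {h,j} use ∅
  B7 def {h,v} use {h}
  B8 def {h,i} use ∅

Liveness:
  live B0: ∅→{h,i}
  live B1: {h,i}→{h,i}
  live B2: {h,i}→{h}
  live B3: {h}→{h}
  live B4: {h}→{h}
  live B5: {h}→{h}
  live B6: ∅→∅
  live B7: {h}→∅
  live B8: ∅→∅

live-out(B1) = ["h", "i"]

Answer: ["h", "i"]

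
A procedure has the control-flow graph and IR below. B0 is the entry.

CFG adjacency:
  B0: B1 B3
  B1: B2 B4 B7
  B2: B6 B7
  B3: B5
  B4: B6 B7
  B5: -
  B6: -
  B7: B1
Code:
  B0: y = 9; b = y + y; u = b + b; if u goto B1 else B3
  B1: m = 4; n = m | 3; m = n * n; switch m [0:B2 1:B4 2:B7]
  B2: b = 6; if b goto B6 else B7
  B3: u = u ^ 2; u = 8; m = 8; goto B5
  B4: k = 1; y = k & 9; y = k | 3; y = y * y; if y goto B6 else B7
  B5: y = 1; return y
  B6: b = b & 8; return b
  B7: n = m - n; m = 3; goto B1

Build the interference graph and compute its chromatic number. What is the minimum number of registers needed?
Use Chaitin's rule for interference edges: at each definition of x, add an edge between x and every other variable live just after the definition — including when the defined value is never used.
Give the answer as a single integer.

Answer: 5

Working:
Per-block:
  B0: {b,u,y} / ∅
  B1: {m,n} / ∅
  B2: {b} / ∅
  B3: {m,u} / {u}
  B4: {k,y} / ∅
  B5: {y} / ∅
  B6: {b} / {b}
  B7: {m,n} / {m,n}

Live sets:
  B0: in=∅ out={b,u}
  B1: in={b} out={b,m,n}
  B2: in={m,n} out={b,m,n}
  B3: in={u} out=∅
  B4: in={b,m,n} out={b,m,n}
  B5: in=∅ out=∅
  B6: in={b} out=∅
  B7: in={b,m,n} out={b}

Conflict graph:
  b: {k,m,n,u,y}
  k: {b,m,n,y}
  m: {b,k,n,y}
  n: {b,k,m,y}
  u: {b}
  y: {b,k,m,n}

Chromatic number:
  clique {b,k,m,n,y} ⇒ need ≥ 5
  assign b→c0 k→c1 m→c2 n→c3 u→c1 y→c4 — no edge inside a register ⇒ χ ≤ 5
  χ = 5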